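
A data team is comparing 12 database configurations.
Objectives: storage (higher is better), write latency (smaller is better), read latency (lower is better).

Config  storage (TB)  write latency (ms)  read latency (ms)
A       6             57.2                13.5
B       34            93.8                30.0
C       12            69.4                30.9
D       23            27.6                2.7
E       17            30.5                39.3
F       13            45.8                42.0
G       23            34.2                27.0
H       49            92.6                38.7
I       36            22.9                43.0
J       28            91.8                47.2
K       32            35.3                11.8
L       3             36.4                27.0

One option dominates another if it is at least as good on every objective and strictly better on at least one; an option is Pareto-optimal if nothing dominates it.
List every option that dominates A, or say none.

D, K

D: storage 23≥6, write latency 27.6≤57.2, read latency 2.7≤13.5 — dominates A.
K: storage 32≥6, write latency 35.3≤57.2, read latency 11.8≤13.5 — dominates A.
Others (B, C, E, F, G, H, I, J, L) are each worse than A on at least one objective.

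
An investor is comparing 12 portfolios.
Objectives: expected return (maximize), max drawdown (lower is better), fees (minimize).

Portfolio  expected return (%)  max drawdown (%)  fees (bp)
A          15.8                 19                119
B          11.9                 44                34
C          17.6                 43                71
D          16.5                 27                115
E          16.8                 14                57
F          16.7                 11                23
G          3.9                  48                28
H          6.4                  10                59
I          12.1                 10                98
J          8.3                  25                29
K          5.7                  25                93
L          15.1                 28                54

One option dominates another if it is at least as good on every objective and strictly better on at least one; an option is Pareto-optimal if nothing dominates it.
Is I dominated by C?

C vs I: C is worse on max drawdown (43 vs 10), so it does not dominate I.

No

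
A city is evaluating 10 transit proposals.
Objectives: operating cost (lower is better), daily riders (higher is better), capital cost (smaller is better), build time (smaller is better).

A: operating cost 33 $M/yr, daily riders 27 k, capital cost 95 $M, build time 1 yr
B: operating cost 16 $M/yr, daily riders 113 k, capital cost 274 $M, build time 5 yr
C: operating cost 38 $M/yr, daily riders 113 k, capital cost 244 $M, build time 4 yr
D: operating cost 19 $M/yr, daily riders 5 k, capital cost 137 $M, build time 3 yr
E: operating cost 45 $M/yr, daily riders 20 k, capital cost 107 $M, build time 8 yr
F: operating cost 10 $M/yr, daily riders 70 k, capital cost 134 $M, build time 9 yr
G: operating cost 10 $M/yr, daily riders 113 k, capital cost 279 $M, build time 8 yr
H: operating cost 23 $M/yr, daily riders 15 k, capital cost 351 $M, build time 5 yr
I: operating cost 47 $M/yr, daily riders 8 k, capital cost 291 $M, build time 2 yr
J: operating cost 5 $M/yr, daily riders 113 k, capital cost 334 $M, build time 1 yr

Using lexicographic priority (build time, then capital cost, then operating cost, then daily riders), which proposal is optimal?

First minimize build time: best is 1, kept {A, J}.
Then minimize capital cost: best is 95, kept {A}.

A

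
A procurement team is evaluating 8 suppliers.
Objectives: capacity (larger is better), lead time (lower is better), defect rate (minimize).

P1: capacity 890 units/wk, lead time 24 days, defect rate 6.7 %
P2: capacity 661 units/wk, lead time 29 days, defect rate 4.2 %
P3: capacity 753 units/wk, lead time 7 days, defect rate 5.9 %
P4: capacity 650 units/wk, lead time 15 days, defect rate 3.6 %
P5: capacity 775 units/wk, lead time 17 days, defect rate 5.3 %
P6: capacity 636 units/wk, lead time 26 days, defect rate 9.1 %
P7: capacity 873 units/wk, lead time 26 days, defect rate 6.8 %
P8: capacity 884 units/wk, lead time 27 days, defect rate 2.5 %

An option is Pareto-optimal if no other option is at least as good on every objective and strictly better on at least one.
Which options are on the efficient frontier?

P1: not dominated (best capacity).
P2: dominated by P8 (capacity 884≥661, lead time 27≤29, defect rate 2.5≤4.2).
P3: not dominated (best lead time).
P4: not dominated.
P5: not dominated.
P6: dominated by P1 (capacity 890≥636, lead time 24≤26, defect rate 6.7≤9.1).
P7: dominated by P1 (capacity 890≥873, lead time 24≤26, defect rate 6.7≤6.8).
P8: not dominated (best defect rate).

P1, P3, P4, P5, P8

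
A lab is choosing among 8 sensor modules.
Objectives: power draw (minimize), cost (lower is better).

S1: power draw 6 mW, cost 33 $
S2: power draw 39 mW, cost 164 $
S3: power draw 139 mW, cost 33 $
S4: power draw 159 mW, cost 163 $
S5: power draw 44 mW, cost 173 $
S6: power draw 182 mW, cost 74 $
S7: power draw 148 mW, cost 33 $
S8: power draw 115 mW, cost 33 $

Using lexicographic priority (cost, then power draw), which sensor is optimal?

First minimize cost: best is 33, kept {S1, S3, S7, S8}.
Then minimize power draw: best is 6, kept {S1}.

S1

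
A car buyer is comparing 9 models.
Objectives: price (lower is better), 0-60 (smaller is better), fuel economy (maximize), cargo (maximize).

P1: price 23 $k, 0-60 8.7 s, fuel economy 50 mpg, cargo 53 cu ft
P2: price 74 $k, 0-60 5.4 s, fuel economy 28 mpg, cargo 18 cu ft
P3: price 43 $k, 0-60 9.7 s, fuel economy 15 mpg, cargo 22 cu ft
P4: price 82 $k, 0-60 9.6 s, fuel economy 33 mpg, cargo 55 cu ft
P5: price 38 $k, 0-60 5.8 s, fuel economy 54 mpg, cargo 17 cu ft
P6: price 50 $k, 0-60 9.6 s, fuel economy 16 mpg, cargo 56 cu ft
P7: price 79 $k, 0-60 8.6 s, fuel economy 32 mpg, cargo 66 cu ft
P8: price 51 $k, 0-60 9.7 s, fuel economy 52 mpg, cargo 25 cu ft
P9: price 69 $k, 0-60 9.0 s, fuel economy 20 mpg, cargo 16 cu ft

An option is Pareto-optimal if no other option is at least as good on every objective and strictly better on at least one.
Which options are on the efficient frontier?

P1: not dominated (best price).
P2: not dominated (best 0-60).
P3: dominated by P1 (price 23≤43, 0-60 8.7≤9.7, fuel economy 50≥15, cargo 53≥22).
P4: not dominated.
P5: not dominated (best fuel economy).
P6: not dominated.
P7: not dominated (best cargo).
P8: not dominated.
P9: dominated by P1 (price 23≤69, 0-60 8.7≤9.0, fuel economy 50≥20, cargo 53≥16).

P1, P2, P4, P5, P6, P7, P8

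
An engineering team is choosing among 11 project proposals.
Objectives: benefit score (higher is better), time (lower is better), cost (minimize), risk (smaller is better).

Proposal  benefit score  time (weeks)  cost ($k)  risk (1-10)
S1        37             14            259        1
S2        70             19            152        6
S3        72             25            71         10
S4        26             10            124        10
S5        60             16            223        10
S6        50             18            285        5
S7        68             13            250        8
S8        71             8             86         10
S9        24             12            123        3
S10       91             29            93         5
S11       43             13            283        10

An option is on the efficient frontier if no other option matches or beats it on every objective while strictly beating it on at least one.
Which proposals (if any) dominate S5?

S8

S8: benefit score 71≥60, time 8≤16, cost 86≤223, risk 10≤10 — dominates S5.
Others (S1, S2, S3, S4, S6, S7, S9, S10, S11) are each worse than S5 on at least one objective.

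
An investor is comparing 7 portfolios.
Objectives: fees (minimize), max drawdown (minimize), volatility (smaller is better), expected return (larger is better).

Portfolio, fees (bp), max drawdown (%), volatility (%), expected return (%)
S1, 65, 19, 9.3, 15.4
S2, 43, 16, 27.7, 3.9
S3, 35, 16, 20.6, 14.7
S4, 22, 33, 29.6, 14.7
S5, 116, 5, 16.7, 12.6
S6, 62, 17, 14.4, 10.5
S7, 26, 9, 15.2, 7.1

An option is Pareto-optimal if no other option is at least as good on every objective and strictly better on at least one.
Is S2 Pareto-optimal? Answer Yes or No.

No

S3 vs S2: fees 35≤43, max drawdown 16≤16, volatility 20.6≤27.7, expected return 14.7≥3.9 — S3 is at least as good on every objective and strictly better on at least one, so S3 dominates S2.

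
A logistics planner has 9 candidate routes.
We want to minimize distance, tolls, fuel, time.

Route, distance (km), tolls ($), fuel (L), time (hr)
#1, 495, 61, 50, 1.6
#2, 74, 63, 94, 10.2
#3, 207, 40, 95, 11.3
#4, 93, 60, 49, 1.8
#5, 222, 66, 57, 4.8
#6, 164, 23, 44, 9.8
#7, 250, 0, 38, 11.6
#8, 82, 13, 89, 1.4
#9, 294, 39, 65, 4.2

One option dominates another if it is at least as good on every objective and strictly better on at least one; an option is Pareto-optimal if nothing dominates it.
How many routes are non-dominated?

#1: not dominated.
#2: not dominated (best distance).
#3: dominated by #6 (distance 164≤207, tolls 23≤40, fuel 44≤95, time 9.8≤11.3).
#4: not dominated.
#5: dominated by #4 (distance 93≤222, tolls 60≤66, fuel 49≤57, time 1.8≤4.8).
#6: not dominated.
#7: not dominated (best tolls).
#8: not dominated (best time).
#9: not dominated.
Pareto-optimal: #1, #2, #4, #6, #7, #8, #9 → 7.

7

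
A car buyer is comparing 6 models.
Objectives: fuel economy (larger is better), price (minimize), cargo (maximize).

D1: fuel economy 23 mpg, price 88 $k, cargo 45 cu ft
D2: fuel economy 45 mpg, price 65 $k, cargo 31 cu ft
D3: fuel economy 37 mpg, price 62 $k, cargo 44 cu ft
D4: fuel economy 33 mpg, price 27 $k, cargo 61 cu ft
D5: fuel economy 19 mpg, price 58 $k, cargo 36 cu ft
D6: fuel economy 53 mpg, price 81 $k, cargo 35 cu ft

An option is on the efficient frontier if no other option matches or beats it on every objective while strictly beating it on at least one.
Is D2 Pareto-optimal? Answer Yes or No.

Yes

D1: worse on fuel economy (23 vs 45).
D3: worse on fuel economy (37 vs 45).
D4: worse on fuel economy (33 vs 45).
D5: worse on fuel economy (19 vs 45).
D6: worse on price (81 vs 65).
No option is at least as good as D2 on every objective and strictly better on one.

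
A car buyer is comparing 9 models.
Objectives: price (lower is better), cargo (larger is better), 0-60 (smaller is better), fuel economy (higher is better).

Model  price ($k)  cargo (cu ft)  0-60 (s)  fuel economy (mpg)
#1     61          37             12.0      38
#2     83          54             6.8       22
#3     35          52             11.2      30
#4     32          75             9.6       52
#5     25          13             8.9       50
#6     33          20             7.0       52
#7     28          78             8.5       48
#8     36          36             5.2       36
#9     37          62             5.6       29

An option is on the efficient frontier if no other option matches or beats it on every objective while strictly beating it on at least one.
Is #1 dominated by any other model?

#4 vs #1: price 32≤61, cargo 75≥37, 0-60 9.6≤12.0, fuel economy 52≥38 — #4 is at least as good on every objective and strictly better on at least one, so #4 dominates #1.

Yes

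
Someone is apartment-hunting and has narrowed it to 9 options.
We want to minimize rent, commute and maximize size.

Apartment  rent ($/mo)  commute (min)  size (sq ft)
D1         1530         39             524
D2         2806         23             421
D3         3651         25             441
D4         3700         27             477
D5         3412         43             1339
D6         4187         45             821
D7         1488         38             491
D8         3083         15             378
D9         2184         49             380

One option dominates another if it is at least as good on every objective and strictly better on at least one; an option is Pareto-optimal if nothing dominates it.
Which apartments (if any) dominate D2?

D1: worse on commute (39 vs 23).
D3: worse on rent (3651 vs 2806).
D4: worse on rent (3700 vs 2806).
D5: worse on rent (3412 vs 2806).
D6: worse on rent (4187 vs 2806).
D7: worse on commute (38 vs 23).
D8: worse on rent (3083 vs 2806).
D9: worse on commute (49 vs 23).
No option dominates D2.

none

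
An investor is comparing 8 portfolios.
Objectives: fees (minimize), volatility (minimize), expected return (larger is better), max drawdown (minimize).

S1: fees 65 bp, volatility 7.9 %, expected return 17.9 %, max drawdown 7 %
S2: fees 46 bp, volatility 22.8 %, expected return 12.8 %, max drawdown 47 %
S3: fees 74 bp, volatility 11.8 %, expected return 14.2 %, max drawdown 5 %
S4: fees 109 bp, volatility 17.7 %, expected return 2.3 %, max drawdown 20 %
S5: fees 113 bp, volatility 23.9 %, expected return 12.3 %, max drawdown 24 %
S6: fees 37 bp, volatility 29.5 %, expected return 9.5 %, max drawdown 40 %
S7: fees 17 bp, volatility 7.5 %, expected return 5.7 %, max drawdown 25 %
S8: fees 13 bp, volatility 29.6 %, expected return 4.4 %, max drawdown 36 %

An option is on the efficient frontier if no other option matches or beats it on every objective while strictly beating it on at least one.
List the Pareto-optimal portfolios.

S1, S2, S3, S6, S7, S8

S1: not dominated (best expected return).
S2: not dominated.
S3: not dominated (best max drawdown).
S4: dominated by S1 (fees 65≤109, volatility 7.9≤17.7, expected return 17.9≥2.3, max drawdown 7≤20).
S5: dominated by S1 (fees 65≤113, volatility 7.9≤23.9, expected return 17.9≥12.3, max drawdown 7≤24).
S6: not dominated.
S7: not dominated (best volatility).
S8: not dominated (best fees).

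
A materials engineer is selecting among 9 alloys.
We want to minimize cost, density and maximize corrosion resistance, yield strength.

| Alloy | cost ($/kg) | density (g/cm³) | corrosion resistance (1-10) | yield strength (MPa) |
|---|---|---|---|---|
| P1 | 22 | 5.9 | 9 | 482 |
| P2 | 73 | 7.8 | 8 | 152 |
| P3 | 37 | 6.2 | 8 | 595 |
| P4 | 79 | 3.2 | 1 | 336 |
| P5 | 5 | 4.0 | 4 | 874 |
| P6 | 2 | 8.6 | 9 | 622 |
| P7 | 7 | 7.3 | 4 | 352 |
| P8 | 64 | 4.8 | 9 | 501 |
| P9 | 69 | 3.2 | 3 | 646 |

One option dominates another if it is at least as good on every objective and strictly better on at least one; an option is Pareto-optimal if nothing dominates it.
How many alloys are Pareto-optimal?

6

P1: not dominated.
P2: dominated by P1 (cost 22≤73, density 5.9≤7.8, corrosion resistance 9≥8, yield strength 482≥152).
P3: not dominated.
P4: dominated by P9 (cost 69≤79, density 3.2≤3.2, corrosion resistance 3≥1, yield strength 646≥336).
P5: not dominated (best yield strength).
P6: not dominated (best cost).
P7: dominated by P5 (cost 5≤7, density 4.0≤7.3, corrosion resistance 4≥4, yield strength 874≥352).
P8: not dominated.
P9: not dominated.
Pareto-optimal: P1, P3, P5, P6, P8, P9 → 6.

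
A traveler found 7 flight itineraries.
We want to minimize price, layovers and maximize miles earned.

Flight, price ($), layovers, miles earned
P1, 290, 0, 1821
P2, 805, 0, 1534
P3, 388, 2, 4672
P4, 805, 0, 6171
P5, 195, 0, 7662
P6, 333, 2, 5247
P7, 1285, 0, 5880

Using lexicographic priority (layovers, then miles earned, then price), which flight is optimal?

P5

First minimize layovers: best is 0, kept {P1, P2, P4, P5, P7}.
Then maximize miles earned: best is 7662, kept {P5}.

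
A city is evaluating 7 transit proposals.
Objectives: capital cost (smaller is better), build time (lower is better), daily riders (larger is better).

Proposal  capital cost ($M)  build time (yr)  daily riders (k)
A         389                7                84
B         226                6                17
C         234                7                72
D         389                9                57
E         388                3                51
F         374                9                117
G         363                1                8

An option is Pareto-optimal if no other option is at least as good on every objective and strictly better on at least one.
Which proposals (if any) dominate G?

none

A: worse on capital cost (389 vs 363).
B: worse on build time (6 vs 1).
C: worse on build time (7 vs 1).
D: worse on capital cost (389 vs 363).
E: worse on capital cost (388 vs 363).
F: worse on capital cost (374 vs 363).
No option dominates G.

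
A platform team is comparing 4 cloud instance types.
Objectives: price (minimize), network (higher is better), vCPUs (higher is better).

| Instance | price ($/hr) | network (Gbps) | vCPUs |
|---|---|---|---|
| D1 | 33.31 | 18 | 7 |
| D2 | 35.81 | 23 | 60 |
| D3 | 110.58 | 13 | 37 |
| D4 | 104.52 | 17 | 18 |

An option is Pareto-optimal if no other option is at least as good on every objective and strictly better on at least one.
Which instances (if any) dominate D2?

none

D1: worse on network (18 vs 23).
D3: worse on price (110.58 vs 35.81).
D4: worse on price (104.52 vs 35.81).
No option dominates D2.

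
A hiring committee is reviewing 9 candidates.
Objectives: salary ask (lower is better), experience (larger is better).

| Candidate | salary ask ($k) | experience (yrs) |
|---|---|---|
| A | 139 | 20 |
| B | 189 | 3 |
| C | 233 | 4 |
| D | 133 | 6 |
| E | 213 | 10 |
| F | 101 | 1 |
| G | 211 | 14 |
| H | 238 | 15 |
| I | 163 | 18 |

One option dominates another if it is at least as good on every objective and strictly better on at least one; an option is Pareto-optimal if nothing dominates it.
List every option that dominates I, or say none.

A

A: salary ask 139≤163, experience 20≥18 — dominates I.
Others (B, C, D, E, F, G, H) are each worse than I on at least one objective.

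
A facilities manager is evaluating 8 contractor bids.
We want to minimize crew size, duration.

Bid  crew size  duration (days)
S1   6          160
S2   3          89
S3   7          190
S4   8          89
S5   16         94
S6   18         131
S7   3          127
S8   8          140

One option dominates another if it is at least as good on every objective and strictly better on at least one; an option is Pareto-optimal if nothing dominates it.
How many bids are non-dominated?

1

S1: dominated by S2 (crew size 3≤6, duration 89≤160).
S2: not dominated.
S3: dominated by S1 (crew size 6≤7, duration 160≤190).
S4: dominated by S2 (crew size 3≤8, duration 89≤89).
S5: dominated by S2 (crew size 3≤16, duration 89≤94).
S6: dominated by S2 (crew size 3≤18, duration 89≤131).
S7: dominated by S2 (crew size 3≤3, duration 89≤127).
S8: dominated by S2 (crew size 3≤8, duration 89≤140).
Pareto-optimal: S2 → 1.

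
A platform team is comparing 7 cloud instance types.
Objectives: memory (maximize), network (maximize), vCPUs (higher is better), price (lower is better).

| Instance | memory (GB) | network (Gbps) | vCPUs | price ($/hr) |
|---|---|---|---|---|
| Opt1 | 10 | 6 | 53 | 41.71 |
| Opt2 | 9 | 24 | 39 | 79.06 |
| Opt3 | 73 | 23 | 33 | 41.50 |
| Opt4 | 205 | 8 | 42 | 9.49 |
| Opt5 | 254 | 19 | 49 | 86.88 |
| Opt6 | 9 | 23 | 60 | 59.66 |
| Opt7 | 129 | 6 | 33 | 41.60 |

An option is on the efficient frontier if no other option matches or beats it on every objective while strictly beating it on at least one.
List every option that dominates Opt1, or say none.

Opt2: worse on memory (9 vs 10).
Opt3: worse on vCPUs (33 vs 53).
Opt4: worse on vCPUs (42 vs 53).
Opt5: worse on vCPUs (49 vs 53).
Opt6: worse on memory (9 vs 10).
Opt7: worse on vCPUs (33 vs 53).
No option dominates Opt1.

none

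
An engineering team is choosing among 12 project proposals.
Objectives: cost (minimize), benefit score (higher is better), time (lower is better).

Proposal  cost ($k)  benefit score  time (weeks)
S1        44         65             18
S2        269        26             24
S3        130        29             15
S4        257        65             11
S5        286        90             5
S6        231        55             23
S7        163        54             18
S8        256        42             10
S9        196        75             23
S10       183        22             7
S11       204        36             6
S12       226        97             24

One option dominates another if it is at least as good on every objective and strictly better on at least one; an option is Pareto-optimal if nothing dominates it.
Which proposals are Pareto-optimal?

S1: not dominated (best cost).
S2: dominated by S1 (cost 44≤269, benefit score 65≥26, time 18≤24).
S3: not dominated.
S4: not dominated.
S5: not dominated (best time).
S6: dominated by S1 (cost 44≤231, benefit score 65≥55, time 18≤23).
S7: dominated by S1 (cost 44≤163, benefit score 65≥54, time 18≤18).
S8: not dominated.
S9: not dominated.
S10: not dominated.
S11: not dominated.
S12: not dominated (best benefit score).

S1, S3, S4, S5, S8, S9, S10, S11, S12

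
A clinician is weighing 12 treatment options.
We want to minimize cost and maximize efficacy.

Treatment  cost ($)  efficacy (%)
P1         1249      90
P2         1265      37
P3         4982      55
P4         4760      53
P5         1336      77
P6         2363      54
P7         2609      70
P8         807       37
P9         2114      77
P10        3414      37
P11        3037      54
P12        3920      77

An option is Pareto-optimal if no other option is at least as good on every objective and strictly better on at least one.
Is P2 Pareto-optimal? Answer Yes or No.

P1 vs P2: cost 1249≤1265, efficacy 90≥37 — P1 is at least as good on every objective and strictly better on at least one, so P1 dominates P2.

No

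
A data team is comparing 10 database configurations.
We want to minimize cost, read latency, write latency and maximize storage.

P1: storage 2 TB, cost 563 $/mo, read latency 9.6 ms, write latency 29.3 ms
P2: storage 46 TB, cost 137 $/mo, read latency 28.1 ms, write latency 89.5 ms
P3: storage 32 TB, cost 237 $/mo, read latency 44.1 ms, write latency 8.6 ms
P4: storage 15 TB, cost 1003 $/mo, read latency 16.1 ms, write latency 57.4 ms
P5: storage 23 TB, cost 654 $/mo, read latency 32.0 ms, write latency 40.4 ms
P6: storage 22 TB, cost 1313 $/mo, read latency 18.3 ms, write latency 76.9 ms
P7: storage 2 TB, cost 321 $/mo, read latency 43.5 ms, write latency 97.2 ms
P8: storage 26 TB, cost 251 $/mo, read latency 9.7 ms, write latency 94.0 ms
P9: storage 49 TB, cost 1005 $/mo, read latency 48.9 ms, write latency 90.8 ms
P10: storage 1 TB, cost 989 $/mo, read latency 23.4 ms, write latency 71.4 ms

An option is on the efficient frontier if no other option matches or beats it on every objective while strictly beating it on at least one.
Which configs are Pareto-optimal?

P1: not dominated (best read latency).
P2: not dominated (best cost).
P3: not dominated (best write latency).
P4: not dominated.
P5: not dominated.
P6: not dominated.
P7: dominated by P2 (storage 46≥2, cost 137≤321, read latency 28.1≤43.5, write latency 89.5≤97.2).
P8: not dominated.
P9: not dominated (best storage).
P10: dominated by P1 (storage 2≥1, cost 563≤989, read latency 9.6≤23.4, write latency 29.3≤71.4).

P1, P2, P3, P4, P5, P6, P8, P9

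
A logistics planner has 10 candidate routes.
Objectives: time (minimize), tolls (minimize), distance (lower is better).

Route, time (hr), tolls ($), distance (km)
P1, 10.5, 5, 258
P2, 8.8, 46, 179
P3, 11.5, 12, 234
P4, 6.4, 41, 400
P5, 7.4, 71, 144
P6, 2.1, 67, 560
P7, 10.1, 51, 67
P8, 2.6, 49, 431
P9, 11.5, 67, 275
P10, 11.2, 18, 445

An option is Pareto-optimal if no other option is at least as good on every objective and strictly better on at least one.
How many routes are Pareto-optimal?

8

P1: not dominated (best tolls).
P2: not dominated.
P3: not dominated.
P4: not dominated.
P5: not dominated.
P6: not dominated (best time).
P7: not dominated (best distance).
P8: not dominated.
P9: dominated by P1 (time 10.5≤11.5, tolls 5≤67, distance 258≤275).
P10: dominated by P1 (time 10.5≤11.2, tolls 5≤18, distance 258≤445).
Pareto-optimal: P1, P2, P3, P4, P5, P6, P7, P8 → 8.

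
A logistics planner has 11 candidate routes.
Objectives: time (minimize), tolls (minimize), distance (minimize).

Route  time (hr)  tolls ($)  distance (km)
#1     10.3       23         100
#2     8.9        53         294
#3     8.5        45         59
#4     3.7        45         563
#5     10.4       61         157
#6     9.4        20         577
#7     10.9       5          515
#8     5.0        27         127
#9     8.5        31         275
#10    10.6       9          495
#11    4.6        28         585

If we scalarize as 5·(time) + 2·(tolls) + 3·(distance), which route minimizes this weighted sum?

#3

#1: 5·10.3 + 2·23 + 3·100 = 397.5
#2: 5·8.9 + 2·53 + 3·294 = 1032.5
#3: 5·8.5 + 2·45 + 3·59 = 309.5
#4: 5·3.7 + 2·45 + 3·563 = 1797.5
#5: 5·10.4 + 2·61 + 3·157 = 645.0
#6: 5·9.4 + 2·20 + 3·577 = 1818.0
#7: 5·10.9 + 2·5 + 3·515 = 1609.5
#8: 5·5.0 + 2·27 + 3·127 = 460.0
#9: 5·8.5 + 2·31 + 3·275 = 929.5
#10: 5·10.6 + 2·9 + 3·495 = 1556.0
#11: 5·4.6 + 2·28 + 3·585 = 1834.0
Lowest: #3 at 309.5.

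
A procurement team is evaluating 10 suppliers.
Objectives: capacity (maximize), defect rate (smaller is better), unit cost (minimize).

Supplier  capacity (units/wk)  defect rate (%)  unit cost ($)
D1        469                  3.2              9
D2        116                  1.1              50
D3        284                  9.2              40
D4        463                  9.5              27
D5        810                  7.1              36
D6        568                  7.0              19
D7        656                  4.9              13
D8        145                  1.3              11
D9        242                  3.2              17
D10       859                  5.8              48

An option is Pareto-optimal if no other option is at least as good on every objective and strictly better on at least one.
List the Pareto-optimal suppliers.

D1: not dominated (best unit cost).
D2: not dominated (best defect rate).
D3: dominated by D1 (capacity 469≥284, defect rate 3.2≤9.2, unit cost 9≤40).
D4: dominated by D1 (capacity 469≥463, defect rate 3.2≤9.5, unit cost 9≤27).
D5: not dominated.
D6: dominated by D7 (capacity 656≥568, defect rate 4.9≤7.0, unit cost 13≤19).
D7: not dominated.
D8: not dominated.
D9: dominated by D1 (capacity 469≥242, defect rate 3.2≤3.2, unit cost 9≤17).
D10: not dominated (best capacity).

D1, D2, D5, D7, D8, D10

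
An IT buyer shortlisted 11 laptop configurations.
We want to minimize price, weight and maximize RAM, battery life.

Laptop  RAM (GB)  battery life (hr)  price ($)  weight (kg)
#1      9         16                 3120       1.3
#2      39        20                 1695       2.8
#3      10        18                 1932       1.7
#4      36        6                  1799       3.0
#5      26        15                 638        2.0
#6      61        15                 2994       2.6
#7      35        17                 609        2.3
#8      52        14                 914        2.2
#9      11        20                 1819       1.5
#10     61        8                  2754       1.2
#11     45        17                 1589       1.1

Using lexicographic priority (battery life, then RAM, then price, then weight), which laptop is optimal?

#2

First maximize battery life: best is 20, kept {#2, #9}.
Then maximize RAM: best is 39, kept {#2}.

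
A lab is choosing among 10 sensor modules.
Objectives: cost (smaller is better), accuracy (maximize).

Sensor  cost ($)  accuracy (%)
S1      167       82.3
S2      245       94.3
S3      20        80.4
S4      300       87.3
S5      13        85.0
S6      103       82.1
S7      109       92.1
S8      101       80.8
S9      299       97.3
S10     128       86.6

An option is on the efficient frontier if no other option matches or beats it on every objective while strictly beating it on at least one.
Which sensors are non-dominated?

S2, S5, S7, S9

S1: dominated by S5 (cost 13≤167, accuracy 85.0≥82.3).
S2: not dominated.
S3: dominated by S5 (cost 13≤20, accuracy 85.0≥80.4).
S4: dominated by S2 (cost 245≤300, accuracy 94.3≥87.3).
S5: not dominated (best cost).
S6: dominated by S5 (cost 13≤103, accuracy 85.0≥82.1).
S7: not dominated.
S8: dominated by S5 (cost 13≤101, accuracy 85.0≥80.8).
S9: not dominated (best accuracy).
S10: dominated by S7 (cost 109≤128, accuracy 92.1≥86.6).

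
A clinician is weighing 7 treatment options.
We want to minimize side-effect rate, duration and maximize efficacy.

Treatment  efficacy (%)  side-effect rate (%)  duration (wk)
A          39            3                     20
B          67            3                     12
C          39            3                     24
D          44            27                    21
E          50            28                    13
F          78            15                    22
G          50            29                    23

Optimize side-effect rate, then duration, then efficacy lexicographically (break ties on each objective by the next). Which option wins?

B

First minimize side-effect rate: best is 3, kept {A, B, C}.
Then minimize duration: best is 12, kept {B}.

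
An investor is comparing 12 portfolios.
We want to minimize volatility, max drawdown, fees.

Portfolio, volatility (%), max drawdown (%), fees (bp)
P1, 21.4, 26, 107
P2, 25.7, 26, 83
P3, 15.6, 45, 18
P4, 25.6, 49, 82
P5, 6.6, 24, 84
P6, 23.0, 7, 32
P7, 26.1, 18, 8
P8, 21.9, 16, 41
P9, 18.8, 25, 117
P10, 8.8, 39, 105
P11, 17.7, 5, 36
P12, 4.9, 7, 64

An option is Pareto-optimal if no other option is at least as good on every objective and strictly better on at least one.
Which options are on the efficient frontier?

P1: dominated by P5 (volatility 6.6≤21.4, max drawdown 24≤26, fees 84≤107).
P2: dominated by P6 (volatility 23.0≤25.7, max drawdown 7≤26, fees 32≤83).
P3: not dominated.
P4: dominated by P3 (volatility 15.6≤25.6, max drawdown 45≤49, fees 18≤82).
P5: dominated by P12 (volatility 4.9≤6.6, max drawdown 7≤24, fees 64≤84).
P6: not dominated.
P7: not dominated (best fees).
P8: dominated by P11 (volatility 17.7≤21.9, max drawdown 5≤16, fees 36≤41).
P9: dominated by P5 (volatility 6.6≤18.8, max drawdown 24≤25, fees 84≤117).
P10: dominated by P5 (volatility 6.6≤8.8, max drawdown 24≤39, fees 84≤105).
P11: not dominated (best max drawdown).
P12: not dominated (best volatility).

P3, P6, P7, P11, P12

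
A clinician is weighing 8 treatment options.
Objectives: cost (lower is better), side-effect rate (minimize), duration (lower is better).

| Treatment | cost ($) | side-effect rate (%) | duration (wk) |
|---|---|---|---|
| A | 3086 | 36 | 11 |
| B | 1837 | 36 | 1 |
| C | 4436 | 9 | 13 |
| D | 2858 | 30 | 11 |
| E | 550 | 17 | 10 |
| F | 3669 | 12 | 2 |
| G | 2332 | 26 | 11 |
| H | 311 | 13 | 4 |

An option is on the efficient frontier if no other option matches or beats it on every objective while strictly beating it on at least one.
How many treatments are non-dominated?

A: dominated by B (cost 1837≤3086, side-effect rate 36≤36, duration 1≤11).
B: not dominated (best duration).
C: not dominated (best side-effect rate).
D: dominated by E (cost 550≤2858, side-effect rate 17≤30, duration 10≤11).
E: dominated by H (cost 311≤550, side-effect rate 13≤17, duration 4≤10).
F: not dominated.
G: dominated by E (cost 550≤2332, side-effect rate 17≤26, duration 10≤11).
H: not dominated (best cost).
Pareto-optimal: B, C, F, H → 4.

4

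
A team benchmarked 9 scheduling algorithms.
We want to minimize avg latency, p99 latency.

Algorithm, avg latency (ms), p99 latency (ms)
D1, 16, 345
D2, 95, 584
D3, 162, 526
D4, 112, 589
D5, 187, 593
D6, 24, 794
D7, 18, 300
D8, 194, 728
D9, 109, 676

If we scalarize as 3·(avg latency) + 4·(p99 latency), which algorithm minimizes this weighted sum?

D1: 3·16 + 4·345 = 1428
D2: 3·95 + 4·584 = 2621
D3: 3·162 + 4·526 = 2590
D4: 3·112 + 4·589 = 2692
D5: 3·187 + 4·593 = 2933
D6: 3·24 + 4·794 = 3248
D7: 3·18 + 4·300 = 1254
D8: 3·194 + 4·728 = 3494
D9: 3·109 + 4·676 = 3031
Lowest: D7 at 1254.

D7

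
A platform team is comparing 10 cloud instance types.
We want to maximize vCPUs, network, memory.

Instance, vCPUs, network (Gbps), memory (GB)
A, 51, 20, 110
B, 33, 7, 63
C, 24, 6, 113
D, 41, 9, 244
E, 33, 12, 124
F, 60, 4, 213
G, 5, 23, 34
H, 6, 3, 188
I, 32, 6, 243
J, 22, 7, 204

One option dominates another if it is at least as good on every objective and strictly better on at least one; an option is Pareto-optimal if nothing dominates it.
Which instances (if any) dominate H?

D, F, I, J

D: vCPUs 41≥6, network 9≥3, memory 244≥188 — dominates H.
F: vCPUs 60≥6, network 4≥3, memory 213≥188 — dominates H.
I: vCPUs 32≥6, network 6≥3, memory 243≥188 — dominates H.
J: vCPUs 22≥6, network 7≥3, memory 204≥188 — dominates H.
Others (A, B, C, E, G) are each worse than H on at least one objective.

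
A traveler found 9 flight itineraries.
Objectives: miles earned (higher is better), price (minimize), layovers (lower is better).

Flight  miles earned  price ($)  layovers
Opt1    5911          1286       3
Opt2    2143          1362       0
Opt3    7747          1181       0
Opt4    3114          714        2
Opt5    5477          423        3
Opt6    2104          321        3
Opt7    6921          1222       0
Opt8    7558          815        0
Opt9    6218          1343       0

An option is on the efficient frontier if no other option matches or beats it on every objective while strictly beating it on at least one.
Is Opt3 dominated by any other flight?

No

Opt1: worse on miles earned (5911 vs 7747).
Opt2: worse on miles earned (2143 vs 7747).
Opt4: worse on miles earned (3114 vs 7747).
Opt5: worse on miles earned (5477 vs 7747).
Opt6: worse on miles earned (2104 vs 7747).
Opt7: worse on miles earned (6921 vs 7747).
Opt8: worse on miles earned (7558 vs 7747).
Opt9: worse on miles earned (6218 vs 7747).
No option is at least as good as Opt3 on every objective and strictly better on one.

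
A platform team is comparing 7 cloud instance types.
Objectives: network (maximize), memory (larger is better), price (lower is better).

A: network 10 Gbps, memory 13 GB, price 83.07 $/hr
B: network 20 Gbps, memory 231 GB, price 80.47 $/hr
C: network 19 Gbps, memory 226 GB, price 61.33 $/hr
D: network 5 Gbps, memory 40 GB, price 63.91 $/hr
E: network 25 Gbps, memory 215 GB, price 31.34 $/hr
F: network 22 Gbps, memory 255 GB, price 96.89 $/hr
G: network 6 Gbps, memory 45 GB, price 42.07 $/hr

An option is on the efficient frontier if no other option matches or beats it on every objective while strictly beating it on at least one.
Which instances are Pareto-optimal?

B, C, E, F

A: dominated by B (network 20≥10, memory 231≥13, price 80.47≤83.07).
B: not dominated.
C: not dominated.
D: dominated by C (network 19≥5, memory 226≥40, price 61.33≤63.91).
E: not dominated (best network).
F: not dominated (best memory).
G: dominated by E (network 25≥6, memory 215≥45, price 31.34≤42.07).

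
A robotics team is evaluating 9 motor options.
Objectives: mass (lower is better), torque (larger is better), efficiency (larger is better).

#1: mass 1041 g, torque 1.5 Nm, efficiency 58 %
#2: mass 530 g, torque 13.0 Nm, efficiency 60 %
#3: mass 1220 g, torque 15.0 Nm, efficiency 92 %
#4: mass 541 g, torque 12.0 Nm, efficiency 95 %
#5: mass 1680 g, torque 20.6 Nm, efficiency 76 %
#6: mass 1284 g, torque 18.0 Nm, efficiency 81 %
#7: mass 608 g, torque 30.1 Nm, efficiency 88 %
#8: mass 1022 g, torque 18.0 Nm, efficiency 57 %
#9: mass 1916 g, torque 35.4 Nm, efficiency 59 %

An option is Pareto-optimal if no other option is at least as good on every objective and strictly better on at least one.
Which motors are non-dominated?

#1: dominated by #2 (mass 530≤1041, torque 13.0≥1.5, efficiency 60≥58).
#2: not dominated (best mass).
#3: not dominated.
#4: not dominated (best efficiency).
#5: dominated by #7 (mass 608≤1680, torque 30.1≥20.6, efficiency 88≥76).
#6: dominated by #7 (mass 608≤1284, torque 30.1≥18.0, efficiency 88≥81).
#7: not dominated.
#8: dominated by #7 (mass 608≤1022, torque 30.1≥18.0, efficiency 88≥57).
#9: not dominated (best torque).

#2, #3, #4, #7, #9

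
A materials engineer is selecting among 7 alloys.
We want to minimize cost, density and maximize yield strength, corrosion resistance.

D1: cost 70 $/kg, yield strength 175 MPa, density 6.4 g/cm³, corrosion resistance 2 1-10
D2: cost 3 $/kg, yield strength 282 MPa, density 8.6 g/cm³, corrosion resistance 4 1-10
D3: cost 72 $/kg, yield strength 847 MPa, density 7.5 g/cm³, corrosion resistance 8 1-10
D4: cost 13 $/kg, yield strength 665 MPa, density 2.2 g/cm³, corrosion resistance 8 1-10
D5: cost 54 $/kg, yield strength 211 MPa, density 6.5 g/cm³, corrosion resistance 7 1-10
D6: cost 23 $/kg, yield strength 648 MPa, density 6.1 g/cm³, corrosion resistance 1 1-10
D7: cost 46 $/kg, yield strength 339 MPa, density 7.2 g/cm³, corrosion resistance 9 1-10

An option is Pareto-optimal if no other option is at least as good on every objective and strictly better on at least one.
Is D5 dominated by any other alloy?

D4 vs D5: cost 13≤54, yield strength 665≥211, density 2.2≤6.5, corrosion resistance 8≥7 — D4 is at least as good on every objective and strictly better on at least one, so D4 dominates D5.

Yes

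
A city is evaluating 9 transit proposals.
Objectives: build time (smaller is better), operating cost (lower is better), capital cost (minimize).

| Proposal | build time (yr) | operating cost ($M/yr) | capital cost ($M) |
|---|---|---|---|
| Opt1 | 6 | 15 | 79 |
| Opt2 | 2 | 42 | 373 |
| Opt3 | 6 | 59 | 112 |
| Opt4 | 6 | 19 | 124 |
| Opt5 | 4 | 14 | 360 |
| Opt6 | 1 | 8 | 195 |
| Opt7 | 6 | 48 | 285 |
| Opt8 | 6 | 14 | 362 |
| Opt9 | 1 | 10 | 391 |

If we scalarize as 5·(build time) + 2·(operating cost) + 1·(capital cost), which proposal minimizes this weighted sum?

Opt1

Opt1: 5·6 + 2·15 + 1·79 = 139
Opt2: 5·2 + 2·42 + 1·373 = 467
Opt3: 5·6 + 2·59 + 1·112 = 260
Opt4: 5·6 + 2·19 + 1·124 = 192
Opt5: 5·4 + 2·14 + 1·360 = 408
Opt6: 5·1 + 2·8 + 1·195 = 216
Opt7: 5·6 + 2·48 + 1·285 = 411
Opt8: 5·6 + 2·14 + 1·362 = 420
Opt9: 5·1 + 2·10 + 1·391 = 416
Lowest: Opt1 at 139.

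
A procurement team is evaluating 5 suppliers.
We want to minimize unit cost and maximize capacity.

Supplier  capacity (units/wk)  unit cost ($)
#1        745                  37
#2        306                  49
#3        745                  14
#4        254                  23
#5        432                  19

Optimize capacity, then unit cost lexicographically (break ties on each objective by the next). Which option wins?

First maximize capacity: best is 745, kept {#1, #3}.
Then minimize unit cost: best is 14, kept {#3}.

#3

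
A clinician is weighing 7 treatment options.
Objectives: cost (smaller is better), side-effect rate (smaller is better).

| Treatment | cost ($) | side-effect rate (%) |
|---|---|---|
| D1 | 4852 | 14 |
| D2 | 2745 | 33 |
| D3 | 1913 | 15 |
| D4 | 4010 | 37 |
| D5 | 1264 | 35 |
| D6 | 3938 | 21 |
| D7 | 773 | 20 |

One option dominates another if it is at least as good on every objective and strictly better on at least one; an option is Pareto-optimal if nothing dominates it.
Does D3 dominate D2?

Yes

D3 vs D2: cost 1913≤2745, side-effect rate 15≤33 — D3 is at least as good on every objective with at least one strict improvement.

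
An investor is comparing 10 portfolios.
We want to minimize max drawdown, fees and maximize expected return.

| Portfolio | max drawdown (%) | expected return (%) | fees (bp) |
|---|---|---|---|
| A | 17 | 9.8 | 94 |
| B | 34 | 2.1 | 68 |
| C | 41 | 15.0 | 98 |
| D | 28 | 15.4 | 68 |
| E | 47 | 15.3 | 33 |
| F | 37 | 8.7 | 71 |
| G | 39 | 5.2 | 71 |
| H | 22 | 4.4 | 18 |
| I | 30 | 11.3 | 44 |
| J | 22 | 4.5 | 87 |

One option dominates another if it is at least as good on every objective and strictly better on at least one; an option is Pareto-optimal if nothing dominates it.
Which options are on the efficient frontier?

A: not dominated (best max drawdown).
B: dominated by D (max drawdown 28≤34, expected return 15.4≥2.1, fees 68≤68).
C: dominated by D (max drawdown 28≤41, expected return 15.4≥15.0, fees 68≤98).
D: not dominated (best expected return).
E: not dominated.
F: dominated by D (max drawdown 28≤37, expected return 15.4≥8.7, fees 68≤71).
G: dominated by D (max drawdown 28≤39, expected return 15.4≥5.2, fees 68≤71).
H: not dominated (best fees).
I: not dominated.
J: not dominated.

A, D, E, H, I, J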